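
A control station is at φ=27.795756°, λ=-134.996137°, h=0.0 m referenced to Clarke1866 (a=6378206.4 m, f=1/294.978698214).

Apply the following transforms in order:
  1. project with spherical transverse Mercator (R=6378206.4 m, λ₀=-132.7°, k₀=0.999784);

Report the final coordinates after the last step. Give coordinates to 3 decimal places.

E=-226099.788 m, N=3095688.105 m

start: φ=27.795756°, λ=-134.996137°, h=0.000 m
→ tm (R=6378206.4, λ₀=-132.7°): E=-226099.7881, N=3095688.1049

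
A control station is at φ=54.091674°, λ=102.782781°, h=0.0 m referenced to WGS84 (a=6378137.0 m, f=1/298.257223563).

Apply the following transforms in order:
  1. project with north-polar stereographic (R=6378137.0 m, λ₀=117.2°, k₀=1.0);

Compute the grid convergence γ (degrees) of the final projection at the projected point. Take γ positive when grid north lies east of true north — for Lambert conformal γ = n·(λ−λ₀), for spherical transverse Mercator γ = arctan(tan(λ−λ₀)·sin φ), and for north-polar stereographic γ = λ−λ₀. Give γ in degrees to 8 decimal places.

-14.41721900

start: φ=54.091674°, λ=102.782781°, h=0.000 m
→ into stereo (λ₀=117.2°): φ=54.09167400°, λ−λ₀=-14.41721900°
convergence γ = -14.41721900°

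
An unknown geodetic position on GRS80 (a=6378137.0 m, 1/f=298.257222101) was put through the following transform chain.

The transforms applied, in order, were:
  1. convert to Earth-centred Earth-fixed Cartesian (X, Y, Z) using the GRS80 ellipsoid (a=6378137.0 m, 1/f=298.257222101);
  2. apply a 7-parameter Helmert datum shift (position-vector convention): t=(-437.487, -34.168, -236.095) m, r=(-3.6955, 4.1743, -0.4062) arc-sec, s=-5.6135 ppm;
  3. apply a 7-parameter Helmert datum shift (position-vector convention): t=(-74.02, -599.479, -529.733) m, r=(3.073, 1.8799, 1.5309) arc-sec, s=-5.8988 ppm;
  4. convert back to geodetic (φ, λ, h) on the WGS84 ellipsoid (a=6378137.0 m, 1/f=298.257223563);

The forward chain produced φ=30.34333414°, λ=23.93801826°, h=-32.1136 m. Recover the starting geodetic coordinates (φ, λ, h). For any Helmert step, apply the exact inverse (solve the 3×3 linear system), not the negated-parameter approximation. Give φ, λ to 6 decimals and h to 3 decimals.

start: φ=30.343334°, λ=23.938018°, h=-32.114 m
→ ECEF (a=6378137.000, f=1/298.257223563): X=5035234.4126, Y=2235307.1340, Z=3203261.5907
→ Helmert⁻¹: X=5035325.5305, Y=2235930.1616, Z=3203822.8028
→ Helmert⁻¹: X=5035722.0370, Y=2235929.3905, Z=3204218.8542
→ geod (Bowring, a=6378137.000): φ=30.34760400°, λ=23.94187500°, h=1054.0280 m

φ=30.347604°, λ=23.941875°, h=1054.028 m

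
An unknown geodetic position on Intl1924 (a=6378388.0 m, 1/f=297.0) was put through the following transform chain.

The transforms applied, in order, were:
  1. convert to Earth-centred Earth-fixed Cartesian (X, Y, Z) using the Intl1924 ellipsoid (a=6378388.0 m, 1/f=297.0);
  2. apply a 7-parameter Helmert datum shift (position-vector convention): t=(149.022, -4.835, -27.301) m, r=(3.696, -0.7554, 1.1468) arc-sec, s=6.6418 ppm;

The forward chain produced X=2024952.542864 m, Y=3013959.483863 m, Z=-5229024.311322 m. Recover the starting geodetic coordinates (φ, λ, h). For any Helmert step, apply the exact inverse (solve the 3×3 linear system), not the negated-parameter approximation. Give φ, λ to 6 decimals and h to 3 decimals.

φ=-55.406115°, λ=56.105610°, h=2104.160 m

start: X=2024952.5429, Y=3013959.4839, Z=-5229024.3113 m
→ Helmert⁻¹: X=2024787.6789, Y=3013839.3460, Z=-5229023.7001
→ geod (Bowring, a=6378388.000): φ=-55.40611500°, λ=56.10561000°, h=2104.1600 m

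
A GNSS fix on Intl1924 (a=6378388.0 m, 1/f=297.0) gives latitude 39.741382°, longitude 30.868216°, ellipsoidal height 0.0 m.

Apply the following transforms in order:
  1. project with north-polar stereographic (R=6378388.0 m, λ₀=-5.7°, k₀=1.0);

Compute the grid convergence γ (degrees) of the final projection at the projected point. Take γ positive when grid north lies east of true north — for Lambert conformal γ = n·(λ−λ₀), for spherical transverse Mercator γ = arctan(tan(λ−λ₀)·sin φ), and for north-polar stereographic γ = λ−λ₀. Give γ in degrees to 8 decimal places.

36.56821600

start: φ=39.741382°, λ=30.868216°, h=0.000 m
→ into stereo (λ₀=-5.7°): φ=39.74138200°, λ−λ₀=36.56821600°
convergence γ = 36.56821600°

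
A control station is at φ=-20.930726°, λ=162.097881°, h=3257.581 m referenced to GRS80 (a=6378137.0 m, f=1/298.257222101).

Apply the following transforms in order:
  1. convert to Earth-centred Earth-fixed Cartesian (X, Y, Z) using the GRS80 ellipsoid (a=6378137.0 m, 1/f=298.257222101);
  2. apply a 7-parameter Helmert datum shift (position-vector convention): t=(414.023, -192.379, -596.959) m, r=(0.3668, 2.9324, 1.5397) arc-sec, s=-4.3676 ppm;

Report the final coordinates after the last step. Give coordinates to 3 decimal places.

X=-5673755.970 m, Y=1832693.188 m, Z=-2265899.875 m

start: φ=-20.930726°, λ=162.097881°, h=3257.581 m
→ ECEF (a=6378137.000, f=1/298.257222101): X=-5674148.8873, Y=1832931.8994, Z=-2265396.7374
→ Helmert 7p (PV): X=-5673755.9704, Y=1832693.1880, Z=-2265899.8753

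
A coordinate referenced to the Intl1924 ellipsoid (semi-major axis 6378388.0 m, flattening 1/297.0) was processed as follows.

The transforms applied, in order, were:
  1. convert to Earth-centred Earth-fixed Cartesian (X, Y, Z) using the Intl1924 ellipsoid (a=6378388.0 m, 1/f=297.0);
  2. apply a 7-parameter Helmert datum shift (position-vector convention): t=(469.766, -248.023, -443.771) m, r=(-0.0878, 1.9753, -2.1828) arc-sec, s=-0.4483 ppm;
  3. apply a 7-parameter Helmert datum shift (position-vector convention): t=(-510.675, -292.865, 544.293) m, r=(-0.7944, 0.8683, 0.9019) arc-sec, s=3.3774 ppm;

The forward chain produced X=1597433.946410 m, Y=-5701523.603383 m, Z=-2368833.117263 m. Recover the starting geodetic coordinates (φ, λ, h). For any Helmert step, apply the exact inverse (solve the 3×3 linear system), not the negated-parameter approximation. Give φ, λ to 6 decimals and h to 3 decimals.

start: X=1597433.9464, Y=-5701523.6034, Z=-2368833.1173 m
→ Helmert⁻¹: X=1597924.2700, Y=-5701209.3447, Z=-2369384.6387
→ Helmert⁻¹: X=1597538.2366, Y=-5700945.9631, Z=-2368929.0575
→ geod (Bowring, a=6378388.000): φ=-21.94091700°, λ=-74.34588700°, h=1479.6390 m

φ=-21.940917°, λ=-74.345887°, h=1479.639 m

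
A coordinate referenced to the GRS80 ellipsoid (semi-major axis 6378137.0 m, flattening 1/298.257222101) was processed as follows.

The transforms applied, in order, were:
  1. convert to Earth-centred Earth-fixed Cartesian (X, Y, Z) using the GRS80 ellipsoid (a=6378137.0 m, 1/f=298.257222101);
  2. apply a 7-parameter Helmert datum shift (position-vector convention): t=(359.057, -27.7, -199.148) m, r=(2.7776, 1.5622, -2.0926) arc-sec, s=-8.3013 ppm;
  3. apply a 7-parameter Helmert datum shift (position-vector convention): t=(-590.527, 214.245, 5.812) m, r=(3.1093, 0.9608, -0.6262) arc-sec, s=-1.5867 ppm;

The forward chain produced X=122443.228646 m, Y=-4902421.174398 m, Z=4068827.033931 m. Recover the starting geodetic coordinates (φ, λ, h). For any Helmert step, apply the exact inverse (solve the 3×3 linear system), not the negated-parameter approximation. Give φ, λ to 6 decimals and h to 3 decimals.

start: X=122443.2286, Y=-4902421.1744, Z=4068827.0339 m
→ Helmert⁻¹: X=123029.8813, Y=-4902581.4890, Z=4068902.1541
→ Helmert⁻¹: X=122690.7608, Y=-4902538.4456, Z=4069202.0289
→ geod (Bowring, a=6378137.000): φ=39.87366300°, λ=-88.56641700°, h=3076.2530 m

φ=39.873663°, λ=-88.566417°, h=3076.253 m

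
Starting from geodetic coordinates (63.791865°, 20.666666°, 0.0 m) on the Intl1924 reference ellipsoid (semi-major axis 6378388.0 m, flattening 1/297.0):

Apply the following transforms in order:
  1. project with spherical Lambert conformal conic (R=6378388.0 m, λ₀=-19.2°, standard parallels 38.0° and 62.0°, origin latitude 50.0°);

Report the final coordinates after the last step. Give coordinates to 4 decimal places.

start: φ=63.791865°, λ=20.666666°, h=0.000 m
→ lcc (R=6378388.0, λ₀=-19.2°): E=1882386.6646, N=2033790.8585

E=1882386.6646 m, N=2033790.8585 m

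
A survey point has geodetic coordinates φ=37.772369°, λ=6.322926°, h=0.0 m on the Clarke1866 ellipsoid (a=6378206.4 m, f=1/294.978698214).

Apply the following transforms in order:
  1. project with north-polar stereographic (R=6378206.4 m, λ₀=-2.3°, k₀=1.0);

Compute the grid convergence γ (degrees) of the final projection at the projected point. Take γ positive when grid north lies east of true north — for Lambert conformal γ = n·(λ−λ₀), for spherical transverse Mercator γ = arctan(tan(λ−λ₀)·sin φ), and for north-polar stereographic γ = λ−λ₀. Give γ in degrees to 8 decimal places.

start: φ=37.772369°, λ=6.322926°, h=0.000 m
→ into stereo (λ₀=-2.3°): φ=37.77236900°, λ−λ₀=8.62292600°
convergence γ = 8.62292600°

8.62292600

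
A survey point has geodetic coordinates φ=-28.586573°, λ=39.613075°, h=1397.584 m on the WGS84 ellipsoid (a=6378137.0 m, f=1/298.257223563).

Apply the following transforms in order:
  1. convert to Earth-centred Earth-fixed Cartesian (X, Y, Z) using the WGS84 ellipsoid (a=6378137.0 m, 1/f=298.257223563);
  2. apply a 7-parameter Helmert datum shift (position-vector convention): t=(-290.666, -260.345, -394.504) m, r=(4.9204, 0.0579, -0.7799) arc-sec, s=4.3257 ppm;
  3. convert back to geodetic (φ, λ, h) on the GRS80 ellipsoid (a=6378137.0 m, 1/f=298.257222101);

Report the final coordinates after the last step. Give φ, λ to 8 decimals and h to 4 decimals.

φ=-28.59051815°, λ=39.61327815°, h=1271.2864 m

start: φ=-28.586573°, λ=39.613075°, h=1397.584 m
→ ECEF (a=6378137.000, f=1/298.257223563): X=4318785.7786, Y=3574470.6763, Z=-3034414.0978
→ Helmert 7p (PV): X=4318526.4580, Y=3574281.8493, Z=-3034737.6716
→ geod (Bowring, a=6378137.000): φ=-28.59051815°, λ=39.61327815°, h=1271.2864 m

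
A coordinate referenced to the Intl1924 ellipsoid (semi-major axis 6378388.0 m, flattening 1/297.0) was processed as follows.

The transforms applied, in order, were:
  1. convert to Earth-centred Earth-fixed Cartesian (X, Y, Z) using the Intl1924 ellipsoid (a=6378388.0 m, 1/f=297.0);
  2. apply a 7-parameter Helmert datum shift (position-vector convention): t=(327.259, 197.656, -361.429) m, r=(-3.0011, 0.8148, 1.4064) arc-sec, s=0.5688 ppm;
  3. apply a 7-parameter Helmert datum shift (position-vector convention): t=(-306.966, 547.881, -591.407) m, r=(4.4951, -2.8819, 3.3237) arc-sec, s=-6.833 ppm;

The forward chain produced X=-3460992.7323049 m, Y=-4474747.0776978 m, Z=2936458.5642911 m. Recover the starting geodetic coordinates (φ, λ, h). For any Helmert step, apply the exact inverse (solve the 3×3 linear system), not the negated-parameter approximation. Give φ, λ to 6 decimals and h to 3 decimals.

φ=27.597166°, λ=-127.716909°, h=948.423 m

start: X=-3460992.7323, Y=-4474747.0777, Z=2936458.5643 m
→ Helmert⁻¹: X=-3460740.4874, Y=-4475205.7627, Z=2937215.9208
→ Helmert⁻¹: X=-3461107.8969, Y=-4475420.0137, Z=2937496.8904
→ geod (Bowring, a=6378388.000): φ=27.59716600°, λ=-127.71690900°, h=948.4230 m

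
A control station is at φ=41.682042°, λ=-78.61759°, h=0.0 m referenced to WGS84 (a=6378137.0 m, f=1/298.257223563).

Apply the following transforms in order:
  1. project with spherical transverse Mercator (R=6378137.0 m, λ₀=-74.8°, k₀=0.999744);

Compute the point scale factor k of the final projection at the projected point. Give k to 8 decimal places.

1.00098228

start: φ=41.682042°, λ=-78.617590°, h=0.000 m
→ into tm (λ₀=-74.8°): φ=41.68204200°, λ−λ₀=-3.81759000°
scale k = 1.00098228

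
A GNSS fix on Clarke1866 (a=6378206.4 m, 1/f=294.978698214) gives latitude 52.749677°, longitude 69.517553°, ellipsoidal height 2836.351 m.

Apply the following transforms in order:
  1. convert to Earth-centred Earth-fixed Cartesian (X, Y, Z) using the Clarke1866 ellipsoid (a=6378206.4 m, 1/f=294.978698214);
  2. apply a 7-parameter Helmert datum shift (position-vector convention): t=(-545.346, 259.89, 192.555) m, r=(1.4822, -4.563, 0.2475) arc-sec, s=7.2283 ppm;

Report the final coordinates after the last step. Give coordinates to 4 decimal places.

start: φ=52.749677°, λ=69.517553°, h=2836.351 m
→ ECEF (a=6378206.400, f=1/294.978698214): X=1354451.2474, Y=3626030.5011, Z=5055784.4755
→ Helmert 7p (PV): X=1353799.4957, Y=3626281.8957, Z=5056069.5952

X=1353799.4957 m, Y=3626281.8957 m, Z=5056069.5952 m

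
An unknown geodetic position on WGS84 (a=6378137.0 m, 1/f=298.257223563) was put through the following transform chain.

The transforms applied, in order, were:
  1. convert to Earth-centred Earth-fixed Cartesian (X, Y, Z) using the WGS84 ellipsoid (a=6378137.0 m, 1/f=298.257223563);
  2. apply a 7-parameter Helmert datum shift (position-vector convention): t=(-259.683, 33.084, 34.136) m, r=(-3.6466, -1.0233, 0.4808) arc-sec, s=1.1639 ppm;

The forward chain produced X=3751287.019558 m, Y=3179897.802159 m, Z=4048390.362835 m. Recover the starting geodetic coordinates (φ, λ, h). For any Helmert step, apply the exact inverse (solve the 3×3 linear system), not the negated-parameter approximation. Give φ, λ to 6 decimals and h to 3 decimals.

φ=39.650246°, λ=40.284167°, h=357.056 m

start: X=3751287.0196, Y=3179897.8022, Z=4048390.3628 m
→ Helmert⁻¹: X=3751569.8326, Y=3179780.6999, Z=4048389.1191
→ geod (Bowring, a=6378137.000): φ=39.65024600°, λ=40.28416700°, h=357.0560 m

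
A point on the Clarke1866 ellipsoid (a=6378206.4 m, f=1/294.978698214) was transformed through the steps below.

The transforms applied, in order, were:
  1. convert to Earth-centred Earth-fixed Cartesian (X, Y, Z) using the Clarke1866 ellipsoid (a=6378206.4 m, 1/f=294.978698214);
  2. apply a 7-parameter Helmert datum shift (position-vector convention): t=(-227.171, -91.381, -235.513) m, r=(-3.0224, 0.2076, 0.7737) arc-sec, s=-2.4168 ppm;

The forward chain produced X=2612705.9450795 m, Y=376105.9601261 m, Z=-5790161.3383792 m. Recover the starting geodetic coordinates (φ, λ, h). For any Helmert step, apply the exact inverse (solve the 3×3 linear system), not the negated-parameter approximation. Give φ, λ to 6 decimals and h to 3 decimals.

φ=-65.636035°, λ=8.194456°, h=3072.800 m

start: X=2612705.9451, Y=376105.9601, Z=-5790161.3384 m
→ Helmert⁻¹: X=2612946.6698, Y=376273.2891, Z=-5789931.6751
→ geod (Bowring, a=6378206.400): φ=-65.63603500°, λ=8.19445600°, h=3072.8000 m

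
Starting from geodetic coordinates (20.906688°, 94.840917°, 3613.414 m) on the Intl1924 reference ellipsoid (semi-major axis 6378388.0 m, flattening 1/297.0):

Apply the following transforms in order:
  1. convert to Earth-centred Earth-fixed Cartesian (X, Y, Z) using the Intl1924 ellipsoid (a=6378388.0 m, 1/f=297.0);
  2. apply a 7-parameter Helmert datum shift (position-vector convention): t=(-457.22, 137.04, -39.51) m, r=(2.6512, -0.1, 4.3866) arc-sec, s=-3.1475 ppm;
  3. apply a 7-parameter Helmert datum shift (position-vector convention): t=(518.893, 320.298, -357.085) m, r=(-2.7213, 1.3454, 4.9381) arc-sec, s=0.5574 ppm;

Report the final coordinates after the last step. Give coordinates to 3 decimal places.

X=-503522.848 m, Y=5943524.620 m, Z=2262663.697 m

start: φ=20.906688°, λ=94.840917°, h=3613.414 m
→ ECEF (a=6378388.000, f=1/297.0): X=-503330.8145, Y=5943104.6739, Z=2263065.1317
→ Helmert 7p (PV): X=-503913.9381, Y=5943183.2158, Z=2263094.6434
→ Helmert 7p (PV): X=-503522.8479, Y=5943524.6201, Z=2262663.6969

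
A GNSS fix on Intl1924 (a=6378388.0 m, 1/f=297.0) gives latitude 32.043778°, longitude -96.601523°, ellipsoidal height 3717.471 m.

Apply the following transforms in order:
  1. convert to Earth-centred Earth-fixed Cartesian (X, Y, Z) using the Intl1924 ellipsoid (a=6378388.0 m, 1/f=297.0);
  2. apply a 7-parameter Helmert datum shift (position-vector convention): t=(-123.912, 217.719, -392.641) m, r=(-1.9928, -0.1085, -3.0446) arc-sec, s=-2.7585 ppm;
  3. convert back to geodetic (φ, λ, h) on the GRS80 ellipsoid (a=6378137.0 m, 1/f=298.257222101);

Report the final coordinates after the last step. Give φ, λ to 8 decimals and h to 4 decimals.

start: φ=32.043778°, λ=-96.601523°, h=3717.471 m
→ ECEF (a=6378388.000, f=1/297.0): X=-622512.6894, Y=-5378967.6762, Z=3366569.5998
→ Helmert 7p (PV): X=-622716.0519, Y=-5378693.4051, Z=3366219.3127
→ geod (Bowring, a=6378137.000): φ=32.04155327°, λ=-96.60399430°, h=3545.8457 m

φ=32.04155327°, λ=-96.60399430°, h=3545.8457 m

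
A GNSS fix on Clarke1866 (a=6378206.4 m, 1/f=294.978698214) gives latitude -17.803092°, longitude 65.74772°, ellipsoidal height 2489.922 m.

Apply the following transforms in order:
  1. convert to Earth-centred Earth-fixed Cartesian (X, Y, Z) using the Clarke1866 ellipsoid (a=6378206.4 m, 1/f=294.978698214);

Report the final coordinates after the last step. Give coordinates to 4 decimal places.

X=2496185.8165 m, Y=5540738.2421 m, Z=-1938290.1689 m

start: φ=-17.803092°, λ=65.747720°, h=2489.922 m
→ ECEF (a=6378206.400, f=1/294.978698214): X=2496185.8165, Y=5540738.2421, Z=-1938290.1689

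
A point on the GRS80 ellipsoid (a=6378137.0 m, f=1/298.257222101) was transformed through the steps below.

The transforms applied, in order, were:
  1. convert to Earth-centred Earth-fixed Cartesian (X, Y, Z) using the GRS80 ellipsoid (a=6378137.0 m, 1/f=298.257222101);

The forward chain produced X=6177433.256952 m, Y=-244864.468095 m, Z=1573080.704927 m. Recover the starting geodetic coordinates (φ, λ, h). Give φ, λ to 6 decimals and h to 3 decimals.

φ=14.368152°, λ=-2.269933°, h=2450.289 m

start: X=6177433.2570, Y=-244864.4681, Z=1573080.7049 m
→ geod (Bowring, a=6378137.000): φ=14.36815200°, λ=-2.26993300°, h=2450.2890 m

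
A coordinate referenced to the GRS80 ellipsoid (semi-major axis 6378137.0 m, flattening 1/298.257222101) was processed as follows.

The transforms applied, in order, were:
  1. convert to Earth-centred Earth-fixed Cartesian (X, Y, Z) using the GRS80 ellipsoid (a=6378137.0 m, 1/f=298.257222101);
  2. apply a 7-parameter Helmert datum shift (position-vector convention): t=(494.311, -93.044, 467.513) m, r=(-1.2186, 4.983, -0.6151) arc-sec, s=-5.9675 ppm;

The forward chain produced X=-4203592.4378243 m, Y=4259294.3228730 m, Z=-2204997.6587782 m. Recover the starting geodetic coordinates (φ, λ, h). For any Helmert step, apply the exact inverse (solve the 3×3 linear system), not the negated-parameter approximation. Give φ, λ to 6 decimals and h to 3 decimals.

start: X=-4203592.4378, Y=4259294.3229, Z=-2204997.6588 m
→ Helmert⁻¹: X=-4204071.2564, Y=4259413.2783, Z=-2205554.7317
→ geod (Bowring, a=6378137.000): φ=-20.35555700°, λ=134.62535300°, h=2619.9160 m

φ=-20.355557°, λ=134.625353°, h=2619.916 m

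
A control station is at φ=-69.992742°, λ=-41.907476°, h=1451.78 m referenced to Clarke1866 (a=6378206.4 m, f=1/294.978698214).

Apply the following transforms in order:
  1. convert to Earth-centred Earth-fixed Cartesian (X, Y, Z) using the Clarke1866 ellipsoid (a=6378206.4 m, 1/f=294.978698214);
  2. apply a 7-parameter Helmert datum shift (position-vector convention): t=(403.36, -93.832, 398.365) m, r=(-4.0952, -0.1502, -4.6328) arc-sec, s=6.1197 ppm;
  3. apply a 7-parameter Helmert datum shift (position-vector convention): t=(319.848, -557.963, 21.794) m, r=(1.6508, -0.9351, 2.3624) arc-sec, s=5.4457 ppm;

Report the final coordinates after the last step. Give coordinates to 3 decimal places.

start: φ=-69.992742°, λ=-41.907476°, h=1451.780 m
→ ECEF (a=6378206.400, f=1/294.978698214): X=1629316.5215, Y=-1462285.8948, Z=-5971942.6125
→ Helmert 7p (PV): X=1629701.3573, Y=-1462543.8392, Z=-5971550.5750
→ Helmert 7p (PV): X=1630073.9033, Y=-1463043.3089, Z=-5971565.6173

X=1630073.903 m, Y=-1463043.309 m, Z=-5971565.617 m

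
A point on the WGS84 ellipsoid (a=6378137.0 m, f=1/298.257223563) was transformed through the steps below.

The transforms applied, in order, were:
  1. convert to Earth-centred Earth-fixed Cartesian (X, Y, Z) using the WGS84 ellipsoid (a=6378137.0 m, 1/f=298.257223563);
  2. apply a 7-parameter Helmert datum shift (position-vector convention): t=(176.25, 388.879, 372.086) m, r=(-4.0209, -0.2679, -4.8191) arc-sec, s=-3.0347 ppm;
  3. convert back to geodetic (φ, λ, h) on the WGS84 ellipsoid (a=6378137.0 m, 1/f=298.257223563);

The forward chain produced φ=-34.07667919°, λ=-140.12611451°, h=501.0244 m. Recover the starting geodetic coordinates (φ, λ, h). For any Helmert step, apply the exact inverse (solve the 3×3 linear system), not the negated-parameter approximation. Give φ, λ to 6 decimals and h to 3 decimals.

φ=-34.078175°, λ=-140.123375°, h=1047.613 m

start: φ=-34.076679°, λ=-140.126115°, h=501.024 m
→ ECEF (a=6378137.000, f=1/298.257223563): X=-4059015.1429, Y=-3390721.2278, Z=-3553775.4764
→ Helmert⁻¹: X=-4059129.0981, Y=-3391145.9485, Z=-3554219.1827
→ geod (Bowring, a=6378137.000): φ=-34.07817500°, λ=-140.12337500°, h=1047.6130 m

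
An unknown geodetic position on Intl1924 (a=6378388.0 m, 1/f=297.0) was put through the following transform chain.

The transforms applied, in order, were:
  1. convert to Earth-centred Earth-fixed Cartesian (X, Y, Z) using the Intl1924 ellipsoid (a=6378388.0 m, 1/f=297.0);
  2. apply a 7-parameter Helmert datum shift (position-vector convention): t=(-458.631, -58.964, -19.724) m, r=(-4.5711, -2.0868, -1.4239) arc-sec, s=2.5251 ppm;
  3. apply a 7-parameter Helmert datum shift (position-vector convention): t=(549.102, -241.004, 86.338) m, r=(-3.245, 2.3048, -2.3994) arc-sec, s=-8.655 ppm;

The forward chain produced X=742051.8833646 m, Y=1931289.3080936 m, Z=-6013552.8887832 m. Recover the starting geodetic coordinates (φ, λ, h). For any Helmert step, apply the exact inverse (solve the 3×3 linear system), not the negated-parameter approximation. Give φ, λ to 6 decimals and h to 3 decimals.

start: X=742051.8834, Y=1931289.3081, Z=-6013552.8888 m
→ Helmert⁻¹: X=741553.9254, Y=1931650.2639, Z=-6013652.6001
→ Helmert⁻¹: X=741936.5068, Y=1931842.7408, Z=-6013582.3851
→ geod (Bowring, a=6378388.000): φ=-71.12903000°, λ=68.99039600°, h=514.5640 m

φ=-71.129030°, λ=68.990396°, h=514.564 m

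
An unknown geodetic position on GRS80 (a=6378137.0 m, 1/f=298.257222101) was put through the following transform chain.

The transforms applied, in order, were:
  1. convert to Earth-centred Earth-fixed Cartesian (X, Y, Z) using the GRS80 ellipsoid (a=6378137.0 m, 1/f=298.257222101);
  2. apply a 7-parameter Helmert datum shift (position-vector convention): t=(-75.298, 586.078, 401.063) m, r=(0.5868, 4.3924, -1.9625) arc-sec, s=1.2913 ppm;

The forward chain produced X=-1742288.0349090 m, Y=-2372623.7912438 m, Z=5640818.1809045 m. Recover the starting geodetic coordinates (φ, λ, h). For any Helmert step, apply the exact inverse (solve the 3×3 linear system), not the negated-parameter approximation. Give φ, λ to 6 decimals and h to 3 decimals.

φ=62.594363°, λ=-126.284534°, h=1204.647 m

start: X=-1742288.0349, Y=-2372623.7912, Z=5640818.1809 m
→ Helmert⁻¹: X=-1742308.0190, Y=-2373207.3356, Z=5640379.4836
→ geod (Bowring, a=6378137.000): φ=62.59436300°, λ=-126.28453400°, h=1204.6470 m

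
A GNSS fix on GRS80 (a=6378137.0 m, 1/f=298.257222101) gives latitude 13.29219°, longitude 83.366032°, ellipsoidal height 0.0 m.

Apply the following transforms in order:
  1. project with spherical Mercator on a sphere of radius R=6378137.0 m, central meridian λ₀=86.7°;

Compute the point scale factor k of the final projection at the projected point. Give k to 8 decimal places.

1.02752723

start: φ=13.292190°, λ=83.366032°, h=0.000 m
→ into merc (λ₀=86.7°): φ=13.29219000°, λ−λ₀=-3.33396800°
scale k = 1.02752723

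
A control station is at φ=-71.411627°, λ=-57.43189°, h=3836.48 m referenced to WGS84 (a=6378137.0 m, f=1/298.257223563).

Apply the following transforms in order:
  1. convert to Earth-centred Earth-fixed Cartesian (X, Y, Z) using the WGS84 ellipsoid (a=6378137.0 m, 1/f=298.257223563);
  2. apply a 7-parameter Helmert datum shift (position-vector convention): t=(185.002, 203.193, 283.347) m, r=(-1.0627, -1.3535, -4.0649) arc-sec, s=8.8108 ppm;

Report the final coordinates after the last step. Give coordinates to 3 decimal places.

start: φ=-71.411627°, λ=-57.431890°, h=3836.480 m
→ ECEF (a=6378137.000, f=1/298.257223563): X=1098406.9225, Y=-1719639.0104, Z=-6026714.7028
→ Helmert 7p (PV): X=1098607.2602, Y=-1719503.6661, Z=-6026468.3884

X=1098607.260 m, Y=-1719503.666 m, Z=-6026468.388 m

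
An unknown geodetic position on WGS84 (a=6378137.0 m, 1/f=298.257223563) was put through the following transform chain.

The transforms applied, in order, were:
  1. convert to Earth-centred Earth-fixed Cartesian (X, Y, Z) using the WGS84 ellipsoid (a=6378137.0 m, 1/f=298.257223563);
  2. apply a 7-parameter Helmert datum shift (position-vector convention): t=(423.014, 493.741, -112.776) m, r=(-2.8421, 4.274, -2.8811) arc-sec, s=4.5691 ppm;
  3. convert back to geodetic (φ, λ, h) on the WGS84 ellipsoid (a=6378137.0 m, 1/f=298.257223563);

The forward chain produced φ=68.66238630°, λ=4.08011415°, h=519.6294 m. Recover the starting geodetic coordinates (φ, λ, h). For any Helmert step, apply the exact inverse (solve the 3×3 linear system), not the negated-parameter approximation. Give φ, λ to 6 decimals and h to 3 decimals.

start: φ=68.662386°, λ=4.080114°, h=519.629 m
→ ECEF (a=6378137.000, f=1/298.257223563): X=2321825.3648, Y=165620.5472, Z=5918857.3736
→ Helmert⁻¹: X=2321266.7913, Y=165076.9179, Z=5918993.4788
→ geod (Bowring, a=6378137.000): φ=68.66780500°, λ=4.06774200°, h=429.6500 m

φ=68.667805°, λ=4.067742°, h=429.650 m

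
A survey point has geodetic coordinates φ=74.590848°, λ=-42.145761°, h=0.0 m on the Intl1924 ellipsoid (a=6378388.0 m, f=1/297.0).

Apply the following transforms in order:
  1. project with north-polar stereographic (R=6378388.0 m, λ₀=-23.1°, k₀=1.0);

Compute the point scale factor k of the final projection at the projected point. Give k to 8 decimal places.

1.01830247

start: φ=74.590848°, λ=-42.145761°, h=0.000 m
→ into stereo (λ₀=-23.1°): φ=74.59084800°, λ−λ₀=-19.04576100°
scale k = 1.01830247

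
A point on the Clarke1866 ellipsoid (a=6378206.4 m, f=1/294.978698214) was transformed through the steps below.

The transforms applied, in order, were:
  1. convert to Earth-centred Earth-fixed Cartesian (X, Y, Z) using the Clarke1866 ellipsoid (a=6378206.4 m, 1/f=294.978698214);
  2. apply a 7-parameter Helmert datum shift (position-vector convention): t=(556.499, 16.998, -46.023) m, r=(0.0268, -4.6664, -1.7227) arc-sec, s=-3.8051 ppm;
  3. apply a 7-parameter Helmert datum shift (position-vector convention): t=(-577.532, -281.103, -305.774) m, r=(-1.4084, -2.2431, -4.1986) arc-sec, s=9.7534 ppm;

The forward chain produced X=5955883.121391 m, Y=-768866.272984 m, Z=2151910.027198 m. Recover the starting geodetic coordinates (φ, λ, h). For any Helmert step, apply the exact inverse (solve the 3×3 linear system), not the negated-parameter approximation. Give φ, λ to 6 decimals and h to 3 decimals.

start: X=5955883.1214, Y=-768866.2730, Z=2151910.0272 m
→ Helmert⁻¹: X=5956441.6048, Y=-768471.1230, Z=2152124.7873
→ Helmert⁻¹: X=5955962.8730, Y=-768441.0221, Z=2152044.3556
→ geod (Bowring, a=6378206.400): φ=19.83926300°, λ=-7.35171400°, h=3551.4970 m

φ=19.839263°, λ=-7.351714°, h=3551.497 m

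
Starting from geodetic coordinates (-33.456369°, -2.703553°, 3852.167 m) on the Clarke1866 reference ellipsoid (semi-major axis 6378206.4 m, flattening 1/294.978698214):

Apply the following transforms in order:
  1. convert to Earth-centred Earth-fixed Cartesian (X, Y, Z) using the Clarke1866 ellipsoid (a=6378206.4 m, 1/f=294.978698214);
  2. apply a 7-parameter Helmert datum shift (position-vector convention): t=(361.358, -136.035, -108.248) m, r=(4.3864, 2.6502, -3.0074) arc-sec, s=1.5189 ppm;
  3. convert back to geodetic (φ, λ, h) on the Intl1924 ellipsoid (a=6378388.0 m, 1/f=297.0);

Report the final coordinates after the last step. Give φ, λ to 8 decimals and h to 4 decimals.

φ=-33.45493942°, λ=-2.70488976°, h=4002.2720 m

start: φ=-33.456369°, λ=-2.703553°, h=3852.167 m
→ ECEF (a=6378206.400, f=1/294.978698214): X=5324138.4694, Y=-251410.8899, Z=-3498237.7363
→ Helmert 7p (PV): X=5324459.3013, Y=-251550.5411, Z=-3498425.0517
→ geod (Bowring, a=6378388.000): φ=-33.45493942°, λ=-2.70488976°, h=4002.2720 m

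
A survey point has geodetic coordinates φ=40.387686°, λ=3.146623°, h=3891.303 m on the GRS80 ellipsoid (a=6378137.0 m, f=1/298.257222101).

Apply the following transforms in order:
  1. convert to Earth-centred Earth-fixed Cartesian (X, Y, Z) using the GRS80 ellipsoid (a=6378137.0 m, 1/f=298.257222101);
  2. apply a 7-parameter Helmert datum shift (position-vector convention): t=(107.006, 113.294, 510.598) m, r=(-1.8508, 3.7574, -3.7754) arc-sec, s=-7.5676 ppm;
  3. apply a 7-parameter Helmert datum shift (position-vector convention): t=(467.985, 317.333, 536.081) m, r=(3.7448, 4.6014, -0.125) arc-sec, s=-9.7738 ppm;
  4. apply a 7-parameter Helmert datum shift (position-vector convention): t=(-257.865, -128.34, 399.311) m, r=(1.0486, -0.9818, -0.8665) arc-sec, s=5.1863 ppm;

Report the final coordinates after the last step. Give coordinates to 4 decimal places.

X=4860961.6219 m, Y=267332.9355 m, Z=4114615.7647 m

start: φ=40.387686°, λ=3.146623°, h=3891.303 m
→ ECEF (a=6378137.000, f=1/298.257222101): X=4860550.2803, Y=267204.9207, Z=4113389.7931
→ Helmert 7p (PV): X=4860700.3250, Y=267264.1363, Z=4113778.3240
→ Helmert 7p (PV): X=4861212.7346, Y=267501.2253, Z=4114170.6175
→ Helmert 7p (PV): X=4860961.6219, Y=267332.9355, Z=4114615.7647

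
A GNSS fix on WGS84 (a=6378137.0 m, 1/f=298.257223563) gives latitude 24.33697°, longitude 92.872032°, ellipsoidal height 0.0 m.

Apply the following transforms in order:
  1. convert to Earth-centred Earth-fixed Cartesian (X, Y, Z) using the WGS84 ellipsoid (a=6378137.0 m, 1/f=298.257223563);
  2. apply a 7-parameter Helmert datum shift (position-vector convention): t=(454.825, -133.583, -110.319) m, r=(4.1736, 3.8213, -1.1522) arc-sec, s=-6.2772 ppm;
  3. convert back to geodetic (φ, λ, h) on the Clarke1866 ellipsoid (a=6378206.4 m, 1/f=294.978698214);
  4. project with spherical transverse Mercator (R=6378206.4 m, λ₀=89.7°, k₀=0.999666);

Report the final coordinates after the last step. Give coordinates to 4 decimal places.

E=321203.2535 m, N=2712242.9578 m

start: φ=24.336970°, λ=92.872032°, h=0.000 m
→ ECEF (a=6378137.000, f=1/298.257223563): X=-291346.3364, Y=5807362.8420, Z=2612334.8601
→ Helmert 7p (PV): X=-290808.8464, Y=5807141.5743, Z=2612331.0470
→ geod (Bowring, a=6378206.400): φ=24.33947061°, λ=92.86685143°, h=-256.5423 m
→ tm (R=6378206.4, λ₀=89.7°): E=321203.2535, N=2712242.9578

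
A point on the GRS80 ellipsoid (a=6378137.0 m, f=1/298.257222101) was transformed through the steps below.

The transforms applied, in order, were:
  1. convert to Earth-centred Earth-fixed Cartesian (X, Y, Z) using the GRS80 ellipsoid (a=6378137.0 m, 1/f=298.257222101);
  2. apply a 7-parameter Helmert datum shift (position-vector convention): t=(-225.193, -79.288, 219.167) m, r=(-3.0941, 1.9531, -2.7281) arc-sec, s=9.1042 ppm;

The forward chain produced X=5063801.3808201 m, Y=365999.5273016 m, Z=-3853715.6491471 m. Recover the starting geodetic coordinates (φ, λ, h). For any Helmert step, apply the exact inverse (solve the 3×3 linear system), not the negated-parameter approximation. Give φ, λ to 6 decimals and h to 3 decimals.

start: X=5063801.3808, Y=365999.5273, Z=-3853715.6491 m
→ Helmert⁻¹: X=5064012.1186, Y=366200.2702, Z=-3853846.2856
→ geod (Bowring, a=6378137.000): φ=-37.38549400°, λ=4.13610200°, h=3907.0930 m

φ=-37.385494°, λ=4.136102°, h=3907.093 m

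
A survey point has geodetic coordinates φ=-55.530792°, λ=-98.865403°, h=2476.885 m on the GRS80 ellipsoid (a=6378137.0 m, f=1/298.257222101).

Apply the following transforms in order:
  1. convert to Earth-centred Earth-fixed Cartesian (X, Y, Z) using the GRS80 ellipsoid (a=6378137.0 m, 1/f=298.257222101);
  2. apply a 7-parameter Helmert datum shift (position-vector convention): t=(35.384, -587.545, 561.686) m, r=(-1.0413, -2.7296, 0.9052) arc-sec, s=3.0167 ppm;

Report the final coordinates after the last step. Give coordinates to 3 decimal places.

start: φ=-55.530792°, λ=-98.865403°, h=2476.885 m
→ ECEF (a=6378137.000, f=1/298.257222101): X=-557804.6424, Y=-3576192.5291, Z=-5237094.7495
→ Helmert 7p (PV): X=-557685.9416, Y=-3576819.7492, Z=-5236538.1900

X=-557685.942 m, Y=-3576819.749 m, Z=-5236538.190 m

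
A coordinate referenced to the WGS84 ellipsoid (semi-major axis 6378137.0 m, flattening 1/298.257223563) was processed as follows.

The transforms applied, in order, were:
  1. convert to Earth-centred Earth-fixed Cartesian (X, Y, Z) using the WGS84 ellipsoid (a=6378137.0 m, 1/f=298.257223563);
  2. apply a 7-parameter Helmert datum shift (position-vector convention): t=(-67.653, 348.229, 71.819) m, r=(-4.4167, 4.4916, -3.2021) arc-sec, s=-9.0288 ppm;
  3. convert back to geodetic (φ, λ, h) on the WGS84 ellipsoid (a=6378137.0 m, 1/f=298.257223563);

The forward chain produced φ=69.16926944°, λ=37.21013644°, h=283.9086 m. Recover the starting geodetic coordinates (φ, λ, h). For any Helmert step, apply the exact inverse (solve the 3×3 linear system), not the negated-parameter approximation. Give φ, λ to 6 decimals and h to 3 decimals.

φ=69.172079°, λ=37.202428°, h=218.915 m

start: φ=69.169269°, λ=37.210136°, h=283.909 m
→ ECEF (a=6378137.000, f=1/298.257223563): X=1811766.9884, Y=1375711.2587, Z=5938978.9420
→ Helmert⁻¹: X=1811700.3224, Y=1375276.4019, Z=5939029.6445
→ geod (Bowring, a=6378137.000): φ=69.17207900°, λ=37.20242800°, h=218.9150 m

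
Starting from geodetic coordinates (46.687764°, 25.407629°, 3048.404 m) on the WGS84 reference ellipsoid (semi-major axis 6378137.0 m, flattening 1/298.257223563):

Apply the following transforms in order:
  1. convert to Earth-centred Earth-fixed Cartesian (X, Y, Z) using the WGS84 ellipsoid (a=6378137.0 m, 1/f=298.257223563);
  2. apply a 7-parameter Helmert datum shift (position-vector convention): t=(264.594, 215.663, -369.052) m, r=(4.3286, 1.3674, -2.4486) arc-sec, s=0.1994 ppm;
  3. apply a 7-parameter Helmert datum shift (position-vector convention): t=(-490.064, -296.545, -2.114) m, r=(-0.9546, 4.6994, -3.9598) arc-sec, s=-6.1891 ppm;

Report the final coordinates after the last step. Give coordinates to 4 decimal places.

X=3960910.1854 m, Y=1881160.0469 m, Z=4619756.7002 m

start: φ=46.687764°, λ=25.407629°, h=3048.404 m
→ ECEF (a=6378137.000, f=1/298.257223563): X=3960965.0419, Y=1881450.8447, Z=4620241.2714
→ Helmert 7p (PV): X=3961283.3898, Y=1881522.9029, Z=4619886.3655
→ Helmert 7p (PV): X=3960910.1854, Y=1881160.0469, Z=4619756.7002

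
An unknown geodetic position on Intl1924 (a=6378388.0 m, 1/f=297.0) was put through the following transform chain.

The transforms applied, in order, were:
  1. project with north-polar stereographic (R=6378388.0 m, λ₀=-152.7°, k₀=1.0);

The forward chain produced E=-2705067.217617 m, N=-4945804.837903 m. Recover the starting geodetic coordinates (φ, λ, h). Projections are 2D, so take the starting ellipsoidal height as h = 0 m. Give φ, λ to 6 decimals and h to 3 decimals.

φ=42.318641°, λ=178.623909°, h=0.000 m

start: E=-2705067.2176, N=-4945804.8379 m
→ stereo⁻¹: φ=42.31864100°, λ=178.62390900°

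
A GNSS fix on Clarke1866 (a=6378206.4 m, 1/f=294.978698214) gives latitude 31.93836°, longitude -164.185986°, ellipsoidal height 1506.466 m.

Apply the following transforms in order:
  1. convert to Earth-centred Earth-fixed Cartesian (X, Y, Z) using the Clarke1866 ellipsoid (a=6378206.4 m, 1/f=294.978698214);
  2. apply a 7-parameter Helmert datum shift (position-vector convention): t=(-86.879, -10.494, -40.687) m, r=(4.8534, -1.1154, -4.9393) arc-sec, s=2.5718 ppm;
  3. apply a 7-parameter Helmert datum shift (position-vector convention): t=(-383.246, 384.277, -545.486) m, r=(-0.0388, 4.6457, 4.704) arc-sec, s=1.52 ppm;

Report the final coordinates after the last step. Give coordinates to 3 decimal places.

X=-5214402.191 m, Y=-1476485.925 m, Z=3354732.884 m

start: φ=31.938360°, λ=-164.185986°, h=1506.466 m
→ ECEF (a=6378206.400, f=1/294.978698214): X=-5213966.4702, Y=-1476781.2918, Z=3355250.5568
→ Helmert 7p (PV): X=-5214120.2661, Y=-1476749.6768, Z=3355155.5550
→ Helmert 7p (PV): X=-5214402.1911, Y=-1476485.9249, Z=3354732.8844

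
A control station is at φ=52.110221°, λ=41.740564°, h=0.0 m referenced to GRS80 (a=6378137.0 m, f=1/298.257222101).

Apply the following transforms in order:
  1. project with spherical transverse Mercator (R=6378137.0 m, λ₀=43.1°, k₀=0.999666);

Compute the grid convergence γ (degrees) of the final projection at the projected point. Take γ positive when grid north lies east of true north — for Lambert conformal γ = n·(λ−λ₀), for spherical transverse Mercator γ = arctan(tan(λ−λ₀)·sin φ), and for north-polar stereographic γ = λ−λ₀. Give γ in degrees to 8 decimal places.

-1.07293420

start: φ=52.110221°, λ=41.740564°, h=0.000 m
→ into tm (λ₀=43.1°): φ=52.11022100°, λ−λ₀=-1.35943600°
convergence γ = -1.07293420°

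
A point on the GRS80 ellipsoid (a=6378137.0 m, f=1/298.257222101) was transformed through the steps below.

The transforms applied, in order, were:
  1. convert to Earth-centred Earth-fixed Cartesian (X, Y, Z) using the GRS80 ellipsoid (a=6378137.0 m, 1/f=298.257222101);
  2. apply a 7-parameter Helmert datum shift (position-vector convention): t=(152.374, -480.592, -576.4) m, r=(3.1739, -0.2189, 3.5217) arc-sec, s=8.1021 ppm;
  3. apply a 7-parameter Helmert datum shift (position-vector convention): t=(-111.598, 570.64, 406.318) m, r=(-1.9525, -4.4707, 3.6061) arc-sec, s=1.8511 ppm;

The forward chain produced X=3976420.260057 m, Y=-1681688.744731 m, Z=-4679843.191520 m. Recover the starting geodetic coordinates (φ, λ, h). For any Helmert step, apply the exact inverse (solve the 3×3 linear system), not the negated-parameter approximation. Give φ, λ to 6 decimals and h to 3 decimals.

φ=-47.498586°, λ=-22.928423°, h=427.861 m

start: X=3976420.2601, Y=-1681688.7447, Z=-4679843.1915 m
→ Helmert⁻¹: X=3976393.6416, Y=-1682281.4854, Z=-4680342.9570
→ Helmert⁻¹: X=3976175.3689, Y=-1681927.1643, Z=-4679706.9804
→ geod (Bowring, a=6378137.000): φ=-47.49858600°, λ=-22.92842300°, h=427.8610 m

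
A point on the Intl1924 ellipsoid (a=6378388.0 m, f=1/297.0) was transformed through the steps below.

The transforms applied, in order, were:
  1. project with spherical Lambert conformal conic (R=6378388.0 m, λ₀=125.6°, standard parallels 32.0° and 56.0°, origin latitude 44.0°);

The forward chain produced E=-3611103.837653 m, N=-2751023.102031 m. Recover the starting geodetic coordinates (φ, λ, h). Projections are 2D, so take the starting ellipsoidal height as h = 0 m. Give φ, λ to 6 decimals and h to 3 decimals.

start: E=-3611103.8377, N=-2751023.1020 m
→ lcc⁻¹: φ=13.82493700°, λ=94.86730600°

φ=13.824937°, λ=94.867306°, h=0.000 m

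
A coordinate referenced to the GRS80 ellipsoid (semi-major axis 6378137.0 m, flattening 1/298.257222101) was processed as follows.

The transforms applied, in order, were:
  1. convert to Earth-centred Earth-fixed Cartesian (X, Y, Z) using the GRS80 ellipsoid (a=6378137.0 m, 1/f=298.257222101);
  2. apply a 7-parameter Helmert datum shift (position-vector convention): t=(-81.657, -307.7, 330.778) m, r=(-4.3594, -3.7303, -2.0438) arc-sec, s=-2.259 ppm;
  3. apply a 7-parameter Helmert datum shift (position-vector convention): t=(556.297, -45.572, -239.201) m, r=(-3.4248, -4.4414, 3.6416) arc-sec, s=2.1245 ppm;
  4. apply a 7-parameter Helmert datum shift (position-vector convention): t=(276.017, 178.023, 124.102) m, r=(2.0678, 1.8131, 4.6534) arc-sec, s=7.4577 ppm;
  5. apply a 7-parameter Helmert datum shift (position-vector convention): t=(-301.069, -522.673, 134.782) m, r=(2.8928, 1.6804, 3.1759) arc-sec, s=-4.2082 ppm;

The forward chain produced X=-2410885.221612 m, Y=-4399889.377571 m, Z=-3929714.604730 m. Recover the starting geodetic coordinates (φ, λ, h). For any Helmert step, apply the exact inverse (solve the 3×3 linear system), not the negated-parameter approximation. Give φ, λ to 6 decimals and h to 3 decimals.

start: X=-2410885.2216, Y=-4399889.3776, Z=-3929714.6047 m
→ Helmert⁻¹: X=-2410630.0198, Y=-4399403.2157, Z=-3929823.8631
→ Helmert⁻¹: X=-2410952.7676, Y=-4399533.4334, Z=-3929895.7443
→ Helmert⁻¹: X=-2411666.2278, Y=-4399370.6890, Z=-3929669.3123
→ Helmert⁻¹: X=-2411617.5056, Y=-4399013.7606, Z=-3930058.3271
→ geod (Bowring, a=6378137.000): φ=-38.26190400°, λ=-118.73233600°, h=2821.1690 m

φ=-38.261904°, λ=-118.732336°, h=2821.169 m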